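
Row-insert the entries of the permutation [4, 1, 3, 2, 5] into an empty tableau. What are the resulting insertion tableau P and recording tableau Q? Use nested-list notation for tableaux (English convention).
Insert each entry of the permutation into P by Schensted row insertion, recording in Q the position of each new cell.

Insert 4: appended to row 1. P = [[4]].
Insert 1: 1 bumps 4 from row 1; 4 starts row 2. P = [[1], [4]].
Insert 3: appended to row 1. P = [[1, 3], [4]].
Insert 2: 2 bumps 3 from row 1; 3 bumps 4 from row 2; 4 starts row 3. P = [[1, 2], [3], [4]].
Insert 5: appended to row 1. P = [[1, 2, 5], [3], [4]].

So P = [[1, 2, 5], [3], [4]], Q = [[1, 3, 5], [2], [4]].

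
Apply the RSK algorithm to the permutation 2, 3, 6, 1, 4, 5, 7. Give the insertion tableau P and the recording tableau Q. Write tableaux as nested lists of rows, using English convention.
P = [[1, 3, 4, 5, 7], [2, 6]], Q = [[1, 2, 3, 6, 7], [4, 5]]

Insert each entry of the permutation into P by Schensted row insertion, recording in Q the position of each new cell.

After inserting 2: P = [[2]].
After inserting 3: P = [[2, 3]].
After inserting 6: P = [[2, 3, 6]].
After inserting 1: P = [[1, 3, 6], [2]].
After inserting 4: P = [[1, 3, 4], [2, 6]].
After inserting 5: P = [[1, 3, 4, 5], [2, 6]].
After inserting 7: P = [[1, 3, 4, 5, 7], [2, 6]].

So P = [[1, 3, 4, 5, 7], [2, 6]], Q = [[1, 2, 3, 6, 7], [4, 5]].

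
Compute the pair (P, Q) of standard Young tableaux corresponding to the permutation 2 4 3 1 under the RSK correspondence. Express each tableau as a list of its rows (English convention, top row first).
Insert each entry of the permutation into P by Schensted row insertion, recording in Q the position of each new cell.

Insert 2: appended to row 1. P = [[2]], Q = [[1]].
Insert 4: appended to row 1. P = [[2, 4]], Q = [[1, 2]].
Insert 3: 3 bumps 4 from row 1; 4 starts row 2. P = [[2, 3], [4]], Q = [[1, 2], [3]].
Insert 1: 1 bumps 2 from row 1; 2 bumps 4 from row 2; 4 starts row 3. P = [[1, 3], [2], [4]], Q = [[1, 2], [3], [4]].

So P = [[1, 3], [2], [4]], Q = [[1, 2], [3], [4]].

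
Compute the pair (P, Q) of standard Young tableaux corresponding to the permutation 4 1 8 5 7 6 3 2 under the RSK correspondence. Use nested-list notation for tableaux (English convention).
Insert each entry of the permutation into P by Schensted row insertion, recording in Q the position of each new cell.

Insert 4: appended to row 1. P = [[4]].
Insert 1: 1 bumps 4 from row 1; 4 starts row 2. P = [[1], [4]].
Insert 8: appended to row 1. P = [[1, 8], [4]].
Insert 5: 5 bumps 8 from row 1; 8 appends to row 2. P = [[1, 5], [4, 8]].
Insert 7: appended to row 1. P = [[1, 5, 7], [4, 8]].
Insert 6: 6 bumps 7 from row 1; 7 bumps 8 from row 2; 8 starts row 3. P = [[1, 5, 6], [4, 7], [8]].
Insert 3: 3 bumps 5 from row 1; 5 bumps 7 from row 2; 7 bumps 8 from row 3; 8 starts row 4. P = [[1, 3, 6], [4, 5], [7], [8]].
Insert 2: 2 bumps 3 from row 1; 3 bumps 4 from row 2; 4 bumps 7 from row 3; 7 bumps 8 from row 4; 8 starts row 5. P = [[1, 2, 6], [3, 5], [4], [7], [8]].

So P = [[1, 2, 6], [3, 5], [4], [7], [8]], Q = [[1, 3, 5], [2, 4], [6], [7], [8]].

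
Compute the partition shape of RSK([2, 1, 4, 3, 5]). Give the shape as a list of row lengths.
RSK row insertion gives P = [[1, 3, 5], [2, 4]], which has shape [3, 2].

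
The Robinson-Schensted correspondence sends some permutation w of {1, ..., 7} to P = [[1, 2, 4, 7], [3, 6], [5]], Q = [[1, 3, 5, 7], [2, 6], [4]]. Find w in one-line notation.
Reverse the RSK construction: for i from n down to 1, find the cell of Q containing i, remove the entry at that cell from P, and reverse-bump it up through P; the value ejected from row 1 is w(i).

Step i=7: Q has 7 at row 1, column 4; remove that cell from P, ejecting 7. So w(7) = 7. P is now [[1, 2, 4], [3, 6], [5]].
Step i=6: Q has 6 at row 2, column 2; remove 6 from row 2 of P and reverse-bump: 6 enters row 1 and ejects 4. So w(6) = 4. P is now [[1, 2, 6], [3], [5]].
Step i=5: Q has 5 at row 1, column 3; remove that cell from P, ejecting 6. So w(5) = 6. P is now [[1, 2], [3], [5]].
Step i=4: Q has 4 at row 3, column 1; remove 5 from row 3 of P and reverse-bump: 5 enters row 2 and ejects 3; 3 enters row 1 and ejects 2. So w(4) = 2. P is now [[1, 3], [5]].
Step i=3: Q has 3 at row 1, column 2; remove that cell from P, ejecting 3. So w(3) = 3. P is now [[1], [5]].
Step i=2: Q has 2 at row 2, column 1; remove 5 from row 2 of P and reverse-bump: 5 enters row 1 and ejects 1. So w(2) = 1. P is now [[5]].
Step i=1: Q has 1 at row 1, column 1; remove that cell from P, ejecting 5. So w(1) = 5. P is now [].

So w = 5 1 3 2 6 4 7.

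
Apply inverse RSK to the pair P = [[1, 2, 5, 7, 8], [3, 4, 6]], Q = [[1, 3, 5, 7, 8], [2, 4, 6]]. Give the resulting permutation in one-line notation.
3 1 4 2 6 5 7 8

Reverse the RSK construction: for i from n down to 1, find the cell of Q containing i, remove the entry at that cell from P, and reverse-bump it up through P; the value ejected from row 1 is w(i).

Step i=8: Q has 8 at row 1, column 5; remove that cell from P, ejecting 8. So w(8) = 8. P is now [[1, 2, 5, 7], [3, 4, 6]].
Step i=7: Q has 7 at row 1, column 4; remove that cell from P, ejecting 7. So w(7) = 7. P is now [[1, 2, 5], [3, 4, 6]].
Step i=6: Q has 6 at row 2, column 3; remove 6 from row 2 of P and reverse-bump: 6 enters row 1 and ejects 5. So w(6) = 5. P is now [[1, 2, 6], [3, 4]].
Step i=5: Q has 5 at row 1, column 3; remove that cell from P, ejecting 6. So w(5) = 6. P is now [[1, 2], [3, 4]].
Step i=4: Q has 4 at row 2, column 2; remove 4 from row 2 of P and reverse-bump: 4 enters row 1 and ejects 2. So w(4) = 2. P is now [[1, 4], [3]].
Step i=3: Q has 3 at row 1, column 2; remove that cell from P, ejecting 4. So w(3) = 4. P is now [[1], [3]].
Step i=2: Q has 2 at row 2, column 1; remove 3 from row 2 of P and reverse-bump: 3 enters row 1 and ejects 1. So w(2) = 1. P is now [[3]].
Step i=1: Q has 1 at row 1, column 1; remove that cell from P, ejecting 3. So w(1) = 3. P is now [].

So w = 3 1 4 2 6 5 7 8.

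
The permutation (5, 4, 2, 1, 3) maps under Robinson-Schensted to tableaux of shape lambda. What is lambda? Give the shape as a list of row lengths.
RSK row insertion gives P = [[1, 3], [2], [4], [5]], which has shape [2, 1, 1, 1].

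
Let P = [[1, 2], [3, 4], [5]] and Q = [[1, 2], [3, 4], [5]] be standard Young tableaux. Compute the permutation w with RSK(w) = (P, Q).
3 5 1 4 2

Reverse the RSK construction: for i from n down to 1, find the cell of Q containing i, remove the entry at that cell from P, and reverse-bump it up through P; the value ejected from row 1 is w(i).

Step i=5: Q has 5 at row 3, column 1; remove 5 from row 3 of P and reverse-bump: 5 enters row 2 and ejects 4; 4 enters row 1 and ejects 2. So w(5) = 2. P is now [[1, 4], [3, 5]].
Step i=4: Q has 4 at row 2, column 2; remove 5 from row 2 of P and reverse-bump: 5 enters row 1 and ejects 4. So w(4) = 4. P is now [[1, 5], [3]].
Step i=3: Q has 3 at row 2, column 1; remove 3 from row 2 of P and reverse-bump: 3 enters row 1 and ejects 1. So w(3) = 1. P is now [[3, 5]].
Step i=2: Q has 2 at row 1, column 2; remove that cell from P, ejecting 5. So w(2) = 5. P is now [[3]].
Step i=1: Q has 1 at row 1, column 1; remove that cell from P, ejecting 3. So w(1) = 3. P is now [].

So w = 3 5 1 4 2.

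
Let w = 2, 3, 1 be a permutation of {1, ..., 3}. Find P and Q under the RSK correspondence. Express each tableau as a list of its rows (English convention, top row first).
Insert each entry of the permutation into P by Schensted row insertion, recording in Q the position of each new cell.

Insert 2: appended to row 1. P = [[2]].
Insert 3: appended to row 1. P = [[2, 3]].
Insert 1: 1 bumps 2 from row 1; 2 starts row 2. P = [[1, 3], [2]].

So P = [[1, 3], [2]], Q = [[1, 2], [3]].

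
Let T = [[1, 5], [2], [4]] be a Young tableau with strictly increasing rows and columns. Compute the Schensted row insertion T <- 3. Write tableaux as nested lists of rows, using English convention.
In row 1, 3 replaces 5 (the leftmost entry greater than 3); 5 is bumped to row 2. 5 is appended to row 2. The new tableau is [[1, 3], [2, 5], [4]].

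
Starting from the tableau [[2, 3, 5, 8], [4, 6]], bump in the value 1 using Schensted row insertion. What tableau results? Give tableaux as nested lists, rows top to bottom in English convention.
[[1, 3, 5, 8], [2, 6], [4]]

In row 1, 1 replaces 2 (the leftmost entry greater than 1); 2 is bumped to row 2. In row 2, 2 replaces 4 (the leftmost entry greater than 2); 4 is bumped to row 3. 4 starts a new row 3. The new tableau is [[1, 3, 5, 8], [2, 6], [4]].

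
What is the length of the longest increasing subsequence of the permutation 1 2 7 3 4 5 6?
6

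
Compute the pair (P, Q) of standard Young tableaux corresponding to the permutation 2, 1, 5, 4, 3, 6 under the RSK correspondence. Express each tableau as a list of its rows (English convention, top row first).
Insert each entry of the permutation into P by Schensted row insertion, recording in Q the position of each new cell.

Insert 2: appended to row 1. P = [[2]].
Insert 1: 1 bumps 2 from row 1; 2 starts row 2. P = [[1], [2]].
Insert 5: appended to row 1. P = [[1, 5], [2]].
Insert 4: 4 bumps 5 from row 1; 5 appends to row 2. P = [[1, 4], [2, 5]].
Insert 3: 3 bumps 4 from row 1; 4 bumps 5 from row 2; 5 starts row 3. P = [[1, 3], [2, 4], [5]].
Insert 6: appended to row 1. P = [[1, 3, 6], [2, 4], [5]].

So P = [[1, 3, 6], [2, 4], [5]], Q = [[1, 3, 6], [2, 4], [5]].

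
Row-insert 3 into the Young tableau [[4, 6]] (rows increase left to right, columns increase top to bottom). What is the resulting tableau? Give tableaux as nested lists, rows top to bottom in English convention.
[[3, 6], [4]]

In row 1, 3 replaces 4 (the leftmost entry greater than 3); 4 is bumped to row 2. 4 starts a new row 2. The new tableau is [[3, 6], [4]].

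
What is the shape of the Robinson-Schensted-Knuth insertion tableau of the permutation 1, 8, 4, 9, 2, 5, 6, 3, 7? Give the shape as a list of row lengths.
Row-insert each entry into an empty tableau.

After inserting 1: P = [[1]].
After inserting 8: P = [[1, 8]].
After inserting 4: P = [[1, 4], [8]].
After inserting 9: P = [[1, 4, 9], [8]].
After inserting 2: P = [[1, 2, 9], [4], [8]].
After inserting 5: P = [[1, 2, 5], [4, 9], [8]].
After inserting 6: P = [[1, 2, 5, 6], [4, 9], [8]].
After inserting 3: P = [[1, 2, 3, 6], [4, 5], [8, 9]].
After inserting 7: P = [[1, 2, 3, 6, 7], [4, 5], [8, 9]].

The final insertion tableau P = [[1, 2, 3, 6, 7], [4, 5], [8, 9]] has shape [5, 2, 2].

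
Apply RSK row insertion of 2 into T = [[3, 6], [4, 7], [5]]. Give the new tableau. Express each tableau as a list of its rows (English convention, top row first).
In row 1, 2 replaces 3 (the leftmost entry greater than 2); 3 is bumped to row 2. In row 2, 3 replaces 4 (the leftmost entry greater than 3); 4 is bumped to row 3. In row 3, 4 replaces 5 (the leftmost entry greater than 4); 5 is bumped to row 4. 5 starts a new row 4. The new tableau is [[2, 6], [3, 7], [4], [5]].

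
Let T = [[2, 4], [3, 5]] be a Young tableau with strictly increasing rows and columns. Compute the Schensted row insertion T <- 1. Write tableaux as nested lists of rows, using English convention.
[[1, 4], [2, 5], [3]]

In row 1, 1 replaces 2 (the leftmost entry greater than 1); 2 is bumped to row 2. In row 2, 2 replaces 3 (the leftmost entry greater than 2); 3 is bumped to row 3. 3 starts a new row 3. The new tableau is [[1, 4], [2, 5], [3]].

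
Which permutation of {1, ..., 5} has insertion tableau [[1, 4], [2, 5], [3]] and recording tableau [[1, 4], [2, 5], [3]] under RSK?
3 2 1 5 4

Reverse the RSK construction: for i from n down to 1, find the cell of Q containing i, remove the entry at that cell from P, and reverse-bump it up through P; the value ejected from row 1 is w(i).

Step i=5: Q has 5 at row 2, column 2; remove 5 from row 2 of P and reverse-bump: 5 enters row 1 and ejects 4. So w(5) = 4. P is now [[1, 5], [2], [3]].
Step i=4: Q has 4 at row 1, column 2; remove that cell from P, ejecting 5. So w(4) = 5. P is now [[1], [2], [3]].
Step i=3: Q has 3 at row 3, column 1; remove 3 from row 3 of P and reverse-bump: 3 enters row 2 and ejects 2; 2 enters row 1 and ejects 1. So w(3) = 1. P is now [[2], [3]].
Step i=2: Q has 2 at row 2, column 1; remove 3 from row 2 of P and reverse-bump: 3 enters row 1 and ejects 2. So w(2) = 2. P is now [[3]].
Step i=1: Q has 1 at row 1, column 1; remove that cell from P, ejecting 3. So w(1) = 3. P is now [].

So w = 3 2 1 5 4.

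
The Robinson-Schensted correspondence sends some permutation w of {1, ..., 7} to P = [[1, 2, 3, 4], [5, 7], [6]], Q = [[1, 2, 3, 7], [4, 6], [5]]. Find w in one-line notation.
1 6 7 5 2 3 4

Reverse RSK: for i = n, n-1, ..., 1, locate i in Q, remove the corresponding corner cell from P, and reverse-bump its entry up through P; the value ejected from row 1 is w(i).

So w = 1 6 7 5 2 3 4.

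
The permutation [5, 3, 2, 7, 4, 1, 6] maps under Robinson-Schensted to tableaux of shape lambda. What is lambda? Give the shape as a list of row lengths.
[3, 2, 1, 1]

Row-insert each entry into an empty tableau.

After inserting 5: P = [[5]].
After inserting 3: P = [[3], [5]].
After inserting 2: P = [[2], [3], [5]].
After inserting 7: P = [[2, 7], [3], [5]].
After inserting 4: P = [[2, 4], [3, 7], [5]].
After inserting 1: P = [[1, 4], [2, 7], [3], [5]].
After inserting 6: P = [[1, 4, 6], [2, 7], [3], [5]].

The final insertion tableau P = [[1, 4, 6], [2, 7], [3], [5]] has shape [3, 2, 1, 1].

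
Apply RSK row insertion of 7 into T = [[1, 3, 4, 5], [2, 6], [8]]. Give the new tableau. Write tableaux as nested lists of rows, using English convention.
[[1, 3, 4, 5, 7], [2, 6], [8]]

7 is larger than every entry of row 1, so it is appended to row 1. The new tableau is [[1, 3, 4, 5, 7], [2, 6], [8]].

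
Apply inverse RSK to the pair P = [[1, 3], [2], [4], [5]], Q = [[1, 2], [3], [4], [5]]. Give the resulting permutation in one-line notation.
Reverse RSK: for i = n, n-1, ..., 1, locate i in Q, remove the corresponding corner cell from P, and reverse-bump its entry up through P; the value ejected from row 1 is w(i).

So w = 2 5 4 3 1.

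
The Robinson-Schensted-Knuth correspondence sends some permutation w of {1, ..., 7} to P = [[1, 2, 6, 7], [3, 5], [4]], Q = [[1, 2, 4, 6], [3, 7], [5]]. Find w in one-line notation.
4 5 3 6 1 7 2

Reverse RSK: for i = n, n-1, ..., 1, locate i in Q, remove the corresponding corner cell from P, and reverse-bump its entry up through P; the value ejected from row 1 is w(i).

So w = 4 5 3 6 1 7 2.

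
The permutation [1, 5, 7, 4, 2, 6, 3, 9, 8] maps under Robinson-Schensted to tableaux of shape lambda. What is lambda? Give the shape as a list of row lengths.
Row-insert each entry into an empty tableau.

After inserting 1: P = [[1]].
After inserting 5: P = [[1, 5]].
After inserting 7: P = [[1, 5, 7]].
After inserting 4: P = [[1, 4, 7], [5]].
After inserting 2: P = [[1, 2, 7], [4], [5]].
After inserting 6: P = [[1, 2, 6], [4, 7], [5]].
After inserting 3: P = [[1, 2, 3], [4, 6], [5, 7]].
After inserting 9: P = [[1, 2, 3, 9], [4, 6], [5, 7]].
After inserting 8: P = [[1, 2, 3, 8], [4, 6, 9], [5, 7]].

The final insertion tableau P = [[1, 2, 3, 8], [4, 6, 9], [5, 7]] has shape [4, 3, 2].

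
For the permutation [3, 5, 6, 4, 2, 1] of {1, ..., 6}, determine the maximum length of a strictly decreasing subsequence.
4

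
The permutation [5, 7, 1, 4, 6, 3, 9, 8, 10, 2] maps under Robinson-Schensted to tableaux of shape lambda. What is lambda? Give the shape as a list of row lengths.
[5, 3, 1, 1]

Row-insert each entry into an empty tableau.

After inserting 5: P = [[5]].
After inserting 7: P = [[5, 7]].
After inserting 1: P = [[1, 7], [5]].
After inserting 4: P = [[1, 4], [5, 7]].
After inserting 6: P = [[1, 4, 6], [5, 7]].
After inserting 3: P = [[1, 3, 6], [4, 7], [5]].
After inserting 9: P = [[1, 3, 6, 9], [4, 7], [5]].
After inserting 8: P = [[1, 3, 6, 8], [4, 7, 9], [5]].
After inserting 10: P = [[1, 3, 6, 8, 10], [4, 7, 9], [5]].
After inserting 2: P = [[1, 2, 6, 8, 10], [3, 7, 9], [4], [5]].

The final insertion tableau P = [[1, 2, 6, 8, 10], [3, 7, 9], [4], [5]] has shape [5, 3, 1, 1].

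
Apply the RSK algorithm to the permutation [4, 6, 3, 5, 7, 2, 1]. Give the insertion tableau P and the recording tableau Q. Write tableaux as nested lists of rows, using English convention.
Insert each entry of the permutation into P by Schensted row insertion, recording in Q the position of each new cell.

Insert 4: appended to row 1. P = [[4]].
Insert 6: appended to row 1. P = [[4, 6]].
Insert 3: 3 bumps 4 from row 1; 4 starts row 2. P = [[3, 6], [4]].
Insert 5: 5 bumps 6 from row 1; 6 appends to row 2. P = [[3, 5], [4, 6]].
Insert 7: appended to row 1. P = [[3, 5, 7], [4, 6]].
Insert 2: 2 bumps 3 from row 1; 3 bumps 4 from row 2; 4 starts row 3. P = [[2, 5, 7], [3, 6], [4]].
Insert 1: 1 bumps 2 from row 1; 2 bumps 3 from row 2; 3 bumps 4 from row 3; 4 starts row 4. P = [[1, 5, 7], [2, 6], [3], [4]].

So P = [[1, 5, 7], [2, 6], [3], [4]], Q = [[1, 2, 5], [3, 4], [6], [7]].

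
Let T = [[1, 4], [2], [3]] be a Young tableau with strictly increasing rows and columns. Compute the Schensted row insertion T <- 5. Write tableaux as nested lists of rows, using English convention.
5 is larger than every entry of row 1, so it is appended to row 1. The new tableau is [[1, 4, 5], [2], [3]].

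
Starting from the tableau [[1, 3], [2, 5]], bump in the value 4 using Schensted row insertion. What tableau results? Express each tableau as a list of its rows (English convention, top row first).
4 is larger than every entry of row 1, so it is appended to row 1. The new tableau is [[1, 3, 4], [2, 5]].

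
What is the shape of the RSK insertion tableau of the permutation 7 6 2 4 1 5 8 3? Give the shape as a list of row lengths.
RSK row insertion gives P = [[1, 3, 5, 8], [2, 4], [6], [7]], which has shape [4, 2, 1, 1].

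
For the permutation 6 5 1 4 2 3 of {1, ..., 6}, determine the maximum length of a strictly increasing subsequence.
3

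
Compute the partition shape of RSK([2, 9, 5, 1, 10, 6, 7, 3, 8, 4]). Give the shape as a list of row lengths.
[5, 3, 2]

RSK row insertion gives P = [[1, 3, 4, 7, 8], [2, 5, 6], [9, 10]], which has shape [5, 3, 2].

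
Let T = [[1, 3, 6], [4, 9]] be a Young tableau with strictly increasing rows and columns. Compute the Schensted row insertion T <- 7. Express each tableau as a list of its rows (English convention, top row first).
[[1, 3, 6, 7], [4, 9]]

7 is larger than every entry of row 1, so it is appended to row 1. The new tableau is [[1, 3, 6, 7], [4, 9]].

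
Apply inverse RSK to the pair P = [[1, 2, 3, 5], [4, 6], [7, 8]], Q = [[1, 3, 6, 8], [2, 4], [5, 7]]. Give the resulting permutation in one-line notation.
7 1 8 4 2 6 3 5

Reverse the RSK construction: for i from n down to 1, find the cell of Q containing i, remove the entry at that cell from P, and reverse-bump it up through P; the value ejected from row 1 is w(i).

Step i=8: Q has 8 at row 1, column 4; remove that cell from P, ejecting 5. So w(8) = 5. P is now [[1, 2, 3], [4, 6], [7, 8]].
Step i=7: Q has 7 at row 3, column 2; remove 8 from row 3 of P and reverse-bump: 8 enters row 2 and ejects 6; 6 enters row 1 and ejects 3. So w(7) = 3. P is now [[1, 2, 6], [4, 8], [7]].
Step i=6: Q has 6 at row 1, column 3; remove that cell from P, ejecting 6. So w(6) = 6. P is now [[1, 2], [4, 8], [7]].
Step i=5: Q has 5 at row 3, column 1; remove 7 from row 3 of P and reverse-bump: 7 enters row 2 and ejects 4; 4 enters row 1 and ejects 2. So w(5) = 2. P is now [[1, 4], [7, 8]].
Step i=4: Q has 4 at row 2, column 2; remove 8 from row 2 of P and reverse-bump: 8 enters row 1 and ejects 4. So w(4) = 4. P is now [[1, 8], [7]].
Step i=3: Q has 3 at row 1, column 2; remove that cell from P, ejecting 8. So w(3) = 8. P is now [[1], [7]].
Step i=2: Q has 2 at row 2, column 1; remove 7 from row 2 of P and reverse-bump: 7 enters row 1 and ejects 1. So w(2) = 1. P is now [[7]].
Step i=1: Q has 1 at row 1, column 1; remove that cell from P, ejecting 7. So w(1) = 7. P is now [].

So w = 7 1 8 4 2 6 3 5.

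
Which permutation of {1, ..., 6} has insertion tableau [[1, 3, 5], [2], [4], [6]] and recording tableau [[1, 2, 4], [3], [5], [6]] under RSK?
Reverse the RSK construction: for i from n down to 1, find the cell of Q containing i, remove the entry at that cell from P, and reverse-bump it up through P; the value ejected from row 1 is w(i).

Step i=6: Q has 6 at row 4, column 1; remove 6 from row 4 of P and reverse-bump: 6 enters row 3 and ejects 4; 4 enters row 2 and ejects 2; 2 enters row 1 and ejects 1. So w(6) = 1. P is now [[2, 3, 5], [4], [6]].
Step i=5: Q has 5 at row 3, column 1; remove 6 from row 3 of P and reverse-bump: 6 enters row 2 and ejects 4; 4 enters row 1 and ejects 3. So w(5) = 3. P is now [[2, 4, 5], [6]].
Step i=4: Q has 4 at row 1, column 3; remove that cell from P, ejecting 5. So w(4) = 5. P is now [[2, 4], [6]].
Step i=3: Q has 3 at row 2, column 1; remove 6 from row 2 of P and reverse-bump: 6 enters row 1 and ejects 4. So w(3) = 4. P is now [[2, 6]].
Step i=2: Q has 2 at row 1, column 2; remove that cell from P, ejecting 6. So w(2) = 6. P is now [[2]].
Step i=1: Q has 1 at row 1, column 1; remove that cell from P, ejecting 2. So w(1) = 2. P is now [].

So w = 2 6 4 5 3 1.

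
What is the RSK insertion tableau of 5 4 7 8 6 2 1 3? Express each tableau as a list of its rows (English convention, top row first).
Insert 5: appended to row 1. P = [[5]].
Insert 4: 4 bumps 5 from row 1; 5 starts row 2. P = [[4], [5]].
Insert 7: appended to row 1. P = [[4, 7], [5]].
Insert 8: appended to row 1. P = [[4, 7, 8], [5]].
Insert 6: 6 bumps 7 from row 1; 7 appends to row 2. P = [[4, 6, 8], [5, 7]].
Insert 2: 2 bumps 4 from row 1; 4 bumps 5 from row 2; 5 starts row 3. P = [[2, 6, 8], [4, 7], [5]].
Insert 1: 1 bumps 2 from row 1; 2 bumps 4 from row 2; 4 bumps 5 from row 3; 5 starts row 4. P = [[1, 6, 8], [2, 7], [4], [5]].
Insert 3: 3 bumps 6 from row 1; 6 bumps 7 from row 2; 7 appends to row 3. P = [[1, 3, 8], [2, 6], [4, 7], [5]].

So P = [[1, 3, 8], [2, 6], [4, 7], [5]].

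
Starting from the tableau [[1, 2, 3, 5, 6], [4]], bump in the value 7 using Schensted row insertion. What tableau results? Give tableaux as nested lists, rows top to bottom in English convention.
[[1, 2, 3, 5, 6, 7], [4]]

7 is larger than every entry of row 1, so it is appended to row 1. The new tableau is [[1, 2, 3, 5, 6, 7], [4]].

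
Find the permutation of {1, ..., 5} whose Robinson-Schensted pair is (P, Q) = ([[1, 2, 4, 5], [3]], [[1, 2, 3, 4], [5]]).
Reverse the RSK construction: for i from n down to 1, find the cell of Q containing i, remove the entry at that cell from P, and reverse-bump it up through P; the value ejected from row 1 is w(i).

Step i=5: Q has 5 at row 2, column 1; remove 3 from row 2 of P and reverse-bump: 3 enters row 1 and ejects 2. So w(5) = 2. P is now [[1, 3, 4, 5]].
Step i=4: Q has 4 at row 1, column 4; remove that cell from P, ejecting 5. So w(4) = 5. P is now [[1, 3, 4]].
Step i=3: Q has 3 at row 1, column 3; remove that cell from P, ejecting 4. So w(3) = 4. P is now [[1, 3]].
Step i=2: Q has 2 at row 1, column 2; remove that cell from P, ejecting 3. So w(2) = 3. P is now [[1]].
Step i=1: Q has 1 at row 1, column 1; remove that cell from P, ejecting 1. So w(1) = 1. P is now [].

So w = 1 3 4 5 2.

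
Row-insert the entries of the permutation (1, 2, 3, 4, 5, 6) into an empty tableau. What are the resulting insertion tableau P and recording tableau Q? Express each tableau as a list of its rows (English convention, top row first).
Insert each entry of the permutation into P by Schensted row insertion, recording in Q the position of each new cell.

Insert 1: appended to row 1. P = [[1]], Q = [[1]].
Insert 2: appended to row 1. P = [[1, 2]], Q = [[1, 2]].
Insert 3: appended to row 1. P = [[1, 2, 3]], Q = [[1, 2, 3]].
Insert 4: appended to row 1. P = [[1, 2, 3, 4]], Q = [[1, 2, 3, 4]].
Insert 5: appended to row 1. P = [[1, 2, 3, 4, 5]], Q = [[1, 2, 3, 4, 5]].
Insert 6: appended to row 1. P = [[1, 2, 3, 4, 5, 6]], Q = [[1, 2, 3, 4, 5, 6]].

So P = [[1, 2, 3, 4, 5, 6]], Q = [[1, 2, 3, 4, 5, 6]].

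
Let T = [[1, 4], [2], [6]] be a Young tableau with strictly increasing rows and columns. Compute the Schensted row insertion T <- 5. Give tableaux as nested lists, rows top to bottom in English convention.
5 is larger than every entry of row 1, so it is appended to row 1. The new tableau is [[1, 4, 5], [2], [6]].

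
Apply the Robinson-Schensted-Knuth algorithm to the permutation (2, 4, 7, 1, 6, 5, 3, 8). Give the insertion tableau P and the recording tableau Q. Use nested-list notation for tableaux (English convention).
Insert each entry of the permutation into P by Schensted row insertion, recording in Q the position of each new cell.

Insert 2: appended to row 1. P = [[2]], Q = [[1]].
Insert 4: appended to row 1. P = [[2, 4]], Q = [[1, 2]].
Insert 7: appended to row 1. P = [[2, 4, 7]], Q = [[1, 2, 3]].
Insert 1: 1 bumps 2 from row 1; 2 starts row 2. P = [[1, 4, 7], [2]], Q = [[1, 2, 3], [4]].
Insert 6: 6 bumps 7 from row 1; 7 appends to row 2. P = [[1, 4, 6], [2, 7]], Q = [[1, 2, 3], [4, 5]].
Insert 5: 5 bumps 6 from row 1; 6 bumps 7 from row 2; 7 starts row 3. P = [[1, 4, 5], [2, 6], [7]], Q = [[1, 2, 3], [4, 5], [6]].
Insert 3: 3 bumps 4 from row 1; 4 bumps 6 from row 2; 6 bumps 7 from row 3; 7 starts row 4. P = [[1, 3, 5], [2, 4], [6], [7]], Q = [[1, 2, 3], [4, 5], [6], [7]].
Insert 8: appended to row 1. P = [[1, 3, 5, 8], [2, 4], [6], [7]], Q = [[1, 2, 3, 8], [4, 5], [6], [7]].

So P = [[1, 3, 5, 8], [2, 4], [6], [7]], Q = [[1, 2, 3, 8], [4, 5], [6], [7]].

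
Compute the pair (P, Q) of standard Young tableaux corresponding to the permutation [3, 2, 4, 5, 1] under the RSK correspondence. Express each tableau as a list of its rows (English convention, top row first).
Insert each entry of the permutation into P by Schensted row insertion, recording in Q the position of each new cell.

Insert 3: appended to row 1. P = [[3]].
Insert 2: 2 bumps 3 from row 1; 3 starts row 2. P = [[2], [3]].
Insert 4: appended to row 1. P = [[2, 4], [3]].
Insert 5: appended to row 1. P = [[2, 4, 5], [3]].
Insert 1: 1 bumps 2 from row 1; 2 bumps 3 from row 2; 3 starts row 3. P = [[1, 4, 5], [2], [3]].

So P = [[1, 4, 5], [2], [3]], Q = [[1, 3, 4], [2], [5]].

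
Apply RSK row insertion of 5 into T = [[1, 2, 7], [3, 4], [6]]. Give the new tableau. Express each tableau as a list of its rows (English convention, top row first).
[[1, 2, 5], [3, 4, 7], [6]]

In row 1, 5 replaces 7 (the leftmost entry greater than 5); 7 is bumped to row 2. 7 is appended to row 2. The new tableau is [[1, 2, 5], [3, 4, 7], [6]].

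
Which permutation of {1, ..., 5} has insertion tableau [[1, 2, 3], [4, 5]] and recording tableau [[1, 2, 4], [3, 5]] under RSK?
1 4 2 5 3

Reverse the RSK construction: for i from n down to 1, find the cell of Q containing i, remove the entry at that cell from P, and reverse-bump it up through P; the value ejected from row 1 is w(i).

Step i=5: Q has 5 at row 2, column 2; remove 5 from row 2 of P and reverse-bump: 5 enters row 1 and ejects 3. So w(5) = 3. P is now [[1, 2, 5], [4]].
Step i=4: Q has 4 at row 1, column 3; remove that cell from P, ejecting 5. So w(4) = 5. P is now [[1, 2], [4]].
Step i=3: Q has 3 at row 2, column 1; remove 4 from row 2 of P and reverse-bump: 4 enters row 1 and ejects 2. So w(3) = 2. P is now [[1, 4]].
Step i=2: Q has 2 at row 1, column 2; remove that cell from P, ejecting 4. So w(2) = 4. P is now [[1]].
Step i=1: Q has 1 at row 1, column 1; remove that cell from P, ejecting 1. So w(1) = 1. P is now [].

So w = 1 4 2 5 3.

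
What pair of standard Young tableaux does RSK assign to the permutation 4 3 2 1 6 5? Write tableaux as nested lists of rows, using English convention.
Insert each entry of the permutation into P by Schensted row insertion, recording in Q the position of each new cell.

Insert 4: appended to row 1. P = [[4]].
Insert 3: 3 bumps 4 from row 1; 4 starts row 2. P = [[3], [4]].
Insert 2: 2 bumps 3 from row 1; 3 bumps 4 from row 2; 4 starts row 3. P = [[2], [3], [4]].
Insert 1: 1 bumps 2 from row 1; 2 bumps 3 from row 2; 3 bumps 4 from row 3; 4 starts row 4. P = [[1], [2], [3], [4]].
Insert 6: appended to row 1. P = [[1, 6], [2], [3], [4]].
Insert 5: 5 bumps 6 from row 1; 6 appends to row 2. P = [[1, 5], [2, 6], [3], [4]].

So P = [[1, 5], [2, 6], [3], [4]], Q = [[1, 5], [2, 6], [3], [4]].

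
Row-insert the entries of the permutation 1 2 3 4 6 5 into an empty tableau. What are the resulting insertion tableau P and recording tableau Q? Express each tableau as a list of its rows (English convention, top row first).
P = [[1, 2, 3, 4, 5], [6]], Q = [[1, 2, 3, 4, 5], [6]]

Insert each entry of the permutation into P by Schensted row insertion, recording in Q the position of each new cell.

Insert 1: appended to row 1. P = [[1]], Q = [[1]].
Insert 2: appended to row 1. P = [[1, 2]], Q = [[1, 2]].
Insert 3: appended to row 1. P = [[1, 2, 3]], Q = [[1, 2, 3]].
Insert 4: appended to row 1. P = [[1, 2, 3, 4]], Q = [[1, 2, 3, 4]].
Insert 6: appended to row 1. P = [[1, 2, 3, 4, 6]], Q = [[1, 2, 3, 4, 5]].
Insert 5: 5 bumps 6 from row 1; 6 starts row 2. P = [[1, 2, 3, 4, 5], [6]], Q = [[1, 2, 3, 4, 5], [6]].

So P = [[1, 2, 3, 4, 5], [6]], Q = [[1, 2, 3, 4, 5], [6]].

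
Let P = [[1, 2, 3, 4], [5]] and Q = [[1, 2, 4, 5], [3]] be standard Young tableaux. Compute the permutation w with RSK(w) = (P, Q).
1 5 2 3 4

Reverse RSK: for i = n, n-1, ..., 1, locate i in Q, remove the corresponding corner cell from P, and reverse-bump its entry up through P; the value ejected from row 1 is w(i).

So w = 1 5 2 3 4.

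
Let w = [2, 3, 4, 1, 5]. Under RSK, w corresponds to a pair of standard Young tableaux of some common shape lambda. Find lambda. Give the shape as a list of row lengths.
RSK row insertion gives P = [[1, 3, 4, 5], [2]], which has shape [4, 1].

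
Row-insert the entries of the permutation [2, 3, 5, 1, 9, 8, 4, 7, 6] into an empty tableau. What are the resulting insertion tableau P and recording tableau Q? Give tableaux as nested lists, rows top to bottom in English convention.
P = [[1, 3, 4, 6], [2, 5, 7], [8], [9]], Q = [[1, 2, 3, 5], [4, 6, 8], [7], [9]]

Insert each entry of the permutation into P by Schensted row insertion, recording in Q the position of each new cell.

Insert 2: appended to row 1. P = [[2]], Q = [[1]].
Insert 3: appended to row 1. P = [[2, 3]], Q = [[1, 2]].
Insert 5: appended to row 1. P = [[2, 3, 5]], Q = [[1, 2, 3]].
Insert 1: 1 bumps 2 from row 1; 2 starts row 2. P = [[1, 3, 5], [2]], Q = [[1, 2, 3], [4]].
Insert 9: appended to row 1. P = [[1, 3, 5, 9], [2]], Q = [[1, 2, 3, 5], [4]].
Insert 8: 8 bumps 9 from row 1; 9 appends to row 2. P = [[1, 3, 5, 8], [2, 9]], Q = [[1, 2, 3, 5], [4, 6]].
Insert 4: 4 bumps 5 from row 1; 5 bumps 9 from row 2; 9 starts row 3. P = [[1, 3, 4, 8], [2, 5], [9]], Q = [[1, 2, 3, 5], [4, 6], [7]].
Insert 7: 7 bumps 8 from row 1; 8 appends to row 2. P = [[1, 3, 4, 7], [2, 5, 8], [9]], Q = [[1, 2, 3, 5], [4, 6, 8], [7]].
Insert 6: 6 bumps 7 from row 1; 7 bumps 8 from row 2; 8 bumps 9 from row 3; 9 starts row 4. P = [[1, 3, 4, 6], [2, 5, 7], [8], [9]], Q = [[1, 2, 3, 5], [4, 6, 8], [7], [9]].

So P = [[1, 3, 4, 6], [2, 5, 7], [8], [9]], Q = [[1, 2, 3, 5], [4, 6, 8], [7], [9]].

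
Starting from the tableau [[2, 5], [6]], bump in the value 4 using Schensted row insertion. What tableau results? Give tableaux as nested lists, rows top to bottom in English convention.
In row 1, 4 replaces 5 (the leftmost entry greater than 4); 5 is bumped to row 2. In row 2, 5 replaces 6 (the leftmost entry greater than 5); 6 is bumped to row 3. 6 starts a new row 3. The new tableau is [[2, 4], [5], [6]].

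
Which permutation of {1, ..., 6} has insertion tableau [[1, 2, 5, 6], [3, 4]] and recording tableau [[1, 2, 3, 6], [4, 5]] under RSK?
Reverse RSK: for i = n, n-1, ..., 1, locate i in Q, remove the corresponding corner cell from P, and reverse-bump its entry up through P; the value ejected from row 1 is w(i).

So w = 3 4 5 1 2 6.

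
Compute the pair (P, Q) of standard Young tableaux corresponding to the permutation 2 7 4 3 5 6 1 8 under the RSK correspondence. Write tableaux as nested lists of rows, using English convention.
P = [[1, 3, 5, 6, 8], [2], [4], [7]], Q = [[1, 2, 5, 6, 8], [3], [4], [7]]

Insert each entry of the permutation into P by Schensted row insertion, recording in Q the position of each new cell.

Insert 2: appended to row 1. P = [[2]].
Insert 7: appended to row 1. P = [[2, 7]].
Insert 4: 4 bumps 7 from row 1; 7 starts row 2. P = [[2, 4], [7]].
Insert 3: 3 bumps 4 from row 1; 4 bumps 7 from row 2; 7 starts row 3. P = [[2, 3], [4], [7]].
Insert 5: appended to row 1. P = [[2, 3, 5], [4], [7]].
Insert 6: appended to row 1. P = [[2, 3, 5, 6], [4], [7]].
Insert 1: 1 bumps 2 from row 1; 2 bumps 4 from row 2; 4 bumps 7 from row 3; 7 starts row 4. P = [[1, 3, 5, 6], [2], [4], [7]].
Insert 8: appended to row 1. P = [[1, 3, 5, 6, 8], [2], [4], [7]].

So P = [[1, 3, 5, 6, 8], [2], [4], [7]], Q = [[1, 2, 5, 6, 8], [3], [4], [7]].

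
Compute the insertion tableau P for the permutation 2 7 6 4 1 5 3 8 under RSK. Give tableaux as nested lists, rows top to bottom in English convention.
After inserting 2: P = [[2]].
After inserting 7: P = [[2, 7]].
After inserting 6: P = [[2, 6], [7]].
After inserting 4: P = [[2, 4], [6], [7]].
After inserting 1: P = [[1, 4], [2], [6], [7]].
After inserting 5: P = [[1, 4, 5], [2], [6], [7]].
After inserting 3: P = [[1, 3, 5], [2, 4], [6], [7]].
After inserting 8: P = [[1, 3, 5, 8], [2, 4], [6], [7]].

So P = [[1, 3, 5, 8], [2, 4], [6], [7]].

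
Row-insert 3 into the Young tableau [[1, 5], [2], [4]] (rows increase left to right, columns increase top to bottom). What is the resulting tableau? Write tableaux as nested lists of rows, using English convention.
In row 1, 3 replaces 5 (the leftmost entry greater than 3); 5 is bumped to row 2. 5 is appended to row 2. The new tableau is [[1, 3], [2, 5], [4]].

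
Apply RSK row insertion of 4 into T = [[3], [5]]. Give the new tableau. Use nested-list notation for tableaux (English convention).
[[3, 4], [5]]

4 is larger than every entry of row 1, so it is appended to row 1. The new tableau is [[3, 4], [5]].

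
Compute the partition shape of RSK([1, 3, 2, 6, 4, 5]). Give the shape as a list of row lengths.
Row-insert each entry into an empty tableau.

After inserting 1: P = [[1]].
After inserting 3: P = [[1, 3]].
After inserting 2: P = [[1, 2], [3]].
After inserting 6: P = [[1, 2, 6], [3]].
After inserting 4: P = [[1, 2, 4], [3, 6]].
After inserting 5: P = [[1, 2, 4, 5], [3, 6]].

The final insertion tableau P = [[1, 2, 4, 5], [3, 6]] has shape [4, 2].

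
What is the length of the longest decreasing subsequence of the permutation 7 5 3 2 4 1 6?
5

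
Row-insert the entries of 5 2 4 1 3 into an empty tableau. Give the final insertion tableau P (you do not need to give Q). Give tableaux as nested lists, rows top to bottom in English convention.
P = [[1, 3], [2, 4], [5]]

After inserting 5: P = [[5]].
After inserting 2: P = [[2], [5]].
After inserting 4: P = [[2, 4], [5]].
After inserting 1: P = [[1, 4], [2], [5]].
After inserting 3: P = [[1, 3], [2, 4], [5]].

So P = [[1, 3], [2, 4], [5]].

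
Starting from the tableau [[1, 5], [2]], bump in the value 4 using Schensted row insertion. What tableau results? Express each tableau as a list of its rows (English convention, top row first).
[[1, 4], [2, 5]]

In row 1, 4 replaces 5 (the leftmost entry greater than 4); 5 is bumped to row 2. 5 is appended to row 2. The new tableau is [[1, 4], [2, 5]].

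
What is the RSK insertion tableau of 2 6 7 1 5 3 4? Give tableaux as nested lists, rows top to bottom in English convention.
P = [[1, 3, 4], [2, 5, 7], [6]]

Insert 2: appended to row 1. P = [[2]].
Insert 6: appended to row 1. P = [[2, 6]].
Insert 7: appended to row 1. P = [[2, 6, 7]].
Insert 1: 1 bumps 2 from row 1; 2 starts row 2. P = [[1, 6, 7], [2]].
Insert 5: 5 bumps 6 from row 1; 6 appends to row 2. P = [[1, 5, 7], [2, 6]].
Insert 3: 3 bumps 5 from row 1; 5 bumps 6 from row 2; 6 starts row 3. P = [[1, 3, 7], [2, 5], [6]].
Insert 4: 4 bumps 7 from row 1; 7 appends to row 2. P = [[1, 3, 4], [2, 5, 7], [6]].

So P = [[1, 3, 4], [2, 5, 7], [6]].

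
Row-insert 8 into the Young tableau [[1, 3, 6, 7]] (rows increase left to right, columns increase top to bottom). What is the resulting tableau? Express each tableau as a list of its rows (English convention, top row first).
8 is larger than every entry of row 1, so it is appended to row 1. The new tableau is [[1, 3, 6, 7, 8]].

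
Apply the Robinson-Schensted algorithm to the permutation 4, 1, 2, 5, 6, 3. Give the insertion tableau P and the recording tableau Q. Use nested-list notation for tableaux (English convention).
P = [[1, 2, 3, 6], [4, 5]], Q = [[1, 3, 4, 5], [2, 6]]

Insert each entry of the permutation into P by Schensted row insertion, recording in Q the position of each new cell.

Insert 4: appended to row 1. P = [[4]].
Insert 1: 1 bumps 4 from row 1; 4 starts row 2. P = [[1], [4]].
Insert 2: appended to row 1. P = [[1, 2], [4]].
Insert 5: appended to row 1. P = [[1, 2, 5], [4]].
Insert 6: appended to row 1. P = [[1, 2, 5, 6], [4]].
Insert 3: 3 bumps 5 from row 1; 5 appends to row 2. P = [[1, 2, 3, 6], [4, 5]].

So P = [[1, 2, 3, 6], [4, 5]], Q = [[1, 3, 4, 5], [2, 6]].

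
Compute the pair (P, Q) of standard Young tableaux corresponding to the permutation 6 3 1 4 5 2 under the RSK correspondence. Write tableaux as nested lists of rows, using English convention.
P = [[1, 2, 5], [3, 4], [6]], Q = [[1, 4, 5], [2, 6], [3]]

Insert each entry of the permutation into P by Schensted row insertion, recording in Q the position of each new cell.

After inserting 6: P = [[6]].
After inserting 3: P = [[3], [6]].
After inserting 1: P = [[1], [3], [6]].
After inserting 4: P = [[1, 4], [3], [6]].
After inserting 5: P = [[1, 4, 5], [3], [6]].
After inserting 2: P = [[1, 2, 5], [3, 4], [6]].

So P = [[1, 2, 5], [3, 4], [6]], Q = [[1, 4, 5], [2, 6], [3]].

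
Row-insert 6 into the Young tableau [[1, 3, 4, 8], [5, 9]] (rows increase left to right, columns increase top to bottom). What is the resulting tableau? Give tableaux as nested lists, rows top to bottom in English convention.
[[1, 3, 4, 6], [5, 8], [9]]

In row 1, 6 replaces 8 (the leftmost entry greater than 6); 8 is bumped to row 2. In row 2, 8 replaces 9 (the leftmost entry greater than 8); 9 is bumped to row 3. 9 starts a new row 3. The new tableau is [[1, 3, 4, 6], [5, 8], [9]].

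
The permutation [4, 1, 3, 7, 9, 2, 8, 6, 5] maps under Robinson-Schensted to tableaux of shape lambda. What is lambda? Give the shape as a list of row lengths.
Row-insert each entry into an empty tableau.

After inserting 4: P = [[4]].
After inserting 1: P = [[1], [4]].
After inserting 3: P = [[1, 3], [4]].
After inserting 7: P = [[1, 3, 7], [4]].
After inserting 9: P = [[1, 3, 7, 9], [4]].
After inserting 2: P = [[1, 2, 7, 9], [3], [4]].
After inserting 8: P = [[1, 2, 7, 8], [3, 9], [4]].
After inserting 6: P = [[1, 2, 6, 8], [3, 7], [4, 9]].
After inserting 5: P = [[1, 2, 5, 8], [3, 6], [4, 7], [9]].

The final insertion tableau P = [[1, 2, 5, 8], [3, 6], [4, 7], [9]] has shape [4, 2, 2, 1].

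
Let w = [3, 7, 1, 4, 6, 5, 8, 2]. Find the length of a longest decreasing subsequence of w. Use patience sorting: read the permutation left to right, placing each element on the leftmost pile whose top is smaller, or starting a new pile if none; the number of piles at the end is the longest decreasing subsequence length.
3: new pile. tops = [3]
7: onto pile 1 (replacing 3). tops = [7]
1: new pile. tops = [7, 1]
4: onto pile 2 (replacing 1). tops = [7, 4]
6: onto pile 2 (replacing 4). tops = [7, 6]
5: new pile. tops = [7, 6, 5]
8: onto pile 1 (replacing 7). tops = [8, 6, 5]
2: new pile. tops = [8, 6, 5, 2]

4 piles, so the longest decreasing subsequence has length 4.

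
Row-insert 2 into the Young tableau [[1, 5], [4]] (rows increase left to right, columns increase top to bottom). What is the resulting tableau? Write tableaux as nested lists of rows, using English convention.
In row 1, 2 replaces 5 (the leftmost entry greater than 2); 5 is bumped to row 2. 5 is appended to row 2. The new tableau is [[1, 2], [4, 5]].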